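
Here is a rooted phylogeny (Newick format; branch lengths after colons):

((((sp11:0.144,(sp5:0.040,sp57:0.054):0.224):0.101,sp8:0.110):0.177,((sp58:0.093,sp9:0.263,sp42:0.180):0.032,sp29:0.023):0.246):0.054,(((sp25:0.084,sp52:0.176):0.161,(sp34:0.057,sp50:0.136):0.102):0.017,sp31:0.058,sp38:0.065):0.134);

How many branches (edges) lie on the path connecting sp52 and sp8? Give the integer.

7

The MRCA of sp52 and sp8 is the root of the tree.
From sp52 up to that node: 4 branches. From sp8 up to the same node: 3 branches. Total: 4 + 3 = 7.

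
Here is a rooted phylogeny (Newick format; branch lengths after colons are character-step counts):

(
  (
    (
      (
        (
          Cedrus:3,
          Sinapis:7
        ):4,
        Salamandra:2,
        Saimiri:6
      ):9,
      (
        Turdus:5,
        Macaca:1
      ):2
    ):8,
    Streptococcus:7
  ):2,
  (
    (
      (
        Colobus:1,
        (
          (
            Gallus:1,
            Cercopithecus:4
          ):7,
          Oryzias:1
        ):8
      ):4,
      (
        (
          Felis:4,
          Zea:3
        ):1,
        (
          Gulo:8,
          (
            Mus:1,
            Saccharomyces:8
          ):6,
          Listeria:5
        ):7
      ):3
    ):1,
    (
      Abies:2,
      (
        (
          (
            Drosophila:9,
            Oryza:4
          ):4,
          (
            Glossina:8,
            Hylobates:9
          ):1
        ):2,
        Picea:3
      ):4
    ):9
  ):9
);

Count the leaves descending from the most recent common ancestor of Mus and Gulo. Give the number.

4

The MRCA of Mus and Gulo is the node subtending (Gulo,(Mus,Saccharomyces),Listeria).
That clade contains 4 terminal taxa: Gulo, Listeria, Mus, Saccharomyces.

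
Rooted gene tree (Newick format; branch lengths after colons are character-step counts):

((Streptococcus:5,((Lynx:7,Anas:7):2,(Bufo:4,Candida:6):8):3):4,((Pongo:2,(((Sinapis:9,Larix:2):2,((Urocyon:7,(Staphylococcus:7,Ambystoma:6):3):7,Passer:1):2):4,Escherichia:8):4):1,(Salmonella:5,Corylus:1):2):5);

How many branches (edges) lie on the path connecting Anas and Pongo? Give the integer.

The MRCA of Anas and Pongo is the root of the tree.
From Anas up to that node: 4 branches. From Pongo up to the same node: 3 branches. Total: 4 + 3 = 7.

7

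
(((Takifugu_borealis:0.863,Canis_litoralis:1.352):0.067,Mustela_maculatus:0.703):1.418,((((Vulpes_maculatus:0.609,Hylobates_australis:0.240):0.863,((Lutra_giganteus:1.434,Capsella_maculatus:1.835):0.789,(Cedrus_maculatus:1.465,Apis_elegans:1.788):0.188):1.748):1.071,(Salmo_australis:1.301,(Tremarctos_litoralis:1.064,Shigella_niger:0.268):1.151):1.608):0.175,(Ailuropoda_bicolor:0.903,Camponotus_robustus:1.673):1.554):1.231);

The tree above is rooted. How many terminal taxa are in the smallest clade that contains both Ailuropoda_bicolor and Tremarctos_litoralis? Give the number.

11

The MRCA of Ailuropoda_bicolor and Tremarctos_litoralis is the node subtending ((((Vulpes_maculatus,Hylobates_australis),((Lutra_giganteus,Capsella_maculatus),(Cedrus_maculatus,Apis_elegans))),(Salmo_australis,(Tremarctos_litoralis,Shigella_niger))),(Ailuropoda_bicolor,Camponotus_robustus)).
That clade contains 11 terminal taxa: Ailuropoda_bicolor, Apis_elegans, Camponotus_robustus, Capsella_maculatus, Cedrus_maculatus, Hylobates_australis, Lutra_giganteus, Salmo_australis, Shigella_niger, Tremarctos_litoralis, Vulpes_maculatus.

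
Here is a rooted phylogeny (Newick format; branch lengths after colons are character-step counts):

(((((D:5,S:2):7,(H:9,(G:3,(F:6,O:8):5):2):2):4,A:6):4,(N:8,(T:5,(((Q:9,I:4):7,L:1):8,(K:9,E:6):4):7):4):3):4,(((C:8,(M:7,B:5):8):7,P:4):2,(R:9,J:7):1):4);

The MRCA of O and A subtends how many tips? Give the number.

7

The MRCA of O and A is the node subtending (((D,S),(H,(G,(F,O)))),A).
That clade contains 7 terminal taxa: A, D, F, G, H, O, S.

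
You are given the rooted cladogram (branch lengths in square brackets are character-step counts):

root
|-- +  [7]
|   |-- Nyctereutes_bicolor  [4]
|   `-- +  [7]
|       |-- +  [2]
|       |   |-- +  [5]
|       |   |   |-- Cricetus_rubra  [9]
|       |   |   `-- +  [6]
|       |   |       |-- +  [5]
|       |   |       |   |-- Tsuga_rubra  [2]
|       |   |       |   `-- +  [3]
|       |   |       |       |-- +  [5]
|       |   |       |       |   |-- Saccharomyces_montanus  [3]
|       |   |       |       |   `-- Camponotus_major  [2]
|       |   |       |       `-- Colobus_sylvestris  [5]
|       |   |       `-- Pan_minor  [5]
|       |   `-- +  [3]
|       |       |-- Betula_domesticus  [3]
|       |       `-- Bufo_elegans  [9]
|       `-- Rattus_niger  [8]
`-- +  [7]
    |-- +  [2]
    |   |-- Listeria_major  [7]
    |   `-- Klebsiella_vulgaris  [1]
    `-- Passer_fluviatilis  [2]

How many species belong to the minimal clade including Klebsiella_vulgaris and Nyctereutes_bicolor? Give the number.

13

The MRCA of Klebsiella_vulgaris and Nyctereutes_bicolor is the root, so the clade is the entire tree.
That clade contains 13 terminal taxa: Betula_domesticus, Bufo_elegans, Camponotus_major, Colobus_sylvestris, Cricetus_rubra, Klebsiella_vulgaris, Listeria_major, Nyctereutes_bicolor, Pan_minor, Passer_fluviatilis, Rattus_niger, Saccharomyces_montanus, Tsuga_rubra.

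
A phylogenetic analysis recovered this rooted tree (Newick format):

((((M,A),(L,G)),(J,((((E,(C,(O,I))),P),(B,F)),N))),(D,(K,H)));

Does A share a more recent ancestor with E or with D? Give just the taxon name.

E

The MRCA of A and E subtends (((M,A),(L,G)),(J,((((E,(C,(O,I))),P),(B,F)),N))) (13 taxa).
The MRCA of A and D is the root, subtending the entire tree (16 taxa).
The first is nested inside the second, so A shares a more recent common ancestor with E.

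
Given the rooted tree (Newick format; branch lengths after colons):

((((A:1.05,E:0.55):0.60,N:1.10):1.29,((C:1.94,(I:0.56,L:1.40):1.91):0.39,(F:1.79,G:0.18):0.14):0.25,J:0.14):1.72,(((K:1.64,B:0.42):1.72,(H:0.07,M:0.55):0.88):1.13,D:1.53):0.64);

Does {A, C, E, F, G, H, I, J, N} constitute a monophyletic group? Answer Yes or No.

The MRCA of the listed taxa is the root, so the smallest clade containing them is the whole tree.
That clade also contains B, D, K, L, M, which are not in the proposed group, so the group is not monophyletic.

No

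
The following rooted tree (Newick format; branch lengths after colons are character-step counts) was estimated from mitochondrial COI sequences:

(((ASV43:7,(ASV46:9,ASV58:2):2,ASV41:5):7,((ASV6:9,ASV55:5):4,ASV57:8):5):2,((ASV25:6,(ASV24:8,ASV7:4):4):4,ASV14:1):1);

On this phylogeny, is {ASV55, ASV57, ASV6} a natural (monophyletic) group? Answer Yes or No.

The most recent common ancestor of these taxa subtends ((ASV6,ASV55),ASV57).
That clade has exactly 3 tips — every listed taxon and nothing else — so the group is monophyletic.

Yes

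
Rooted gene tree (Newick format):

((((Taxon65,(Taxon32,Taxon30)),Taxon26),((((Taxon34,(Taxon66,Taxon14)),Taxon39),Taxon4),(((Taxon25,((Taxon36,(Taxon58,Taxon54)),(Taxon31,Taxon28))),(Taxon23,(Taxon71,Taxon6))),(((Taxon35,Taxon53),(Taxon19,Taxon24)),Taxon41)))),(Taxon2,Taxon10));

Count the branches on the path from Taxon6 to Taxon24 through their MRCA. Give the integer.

The MRCA of Taxon6 and Taxon24 is the node subtending (((Taxon25,((Taxon36,(Taxon58,Taxon54)),(Taxon31,Taxon28))),(Taxon23,(Taxon71,Taxon6))),(((Taxon35,Taxon53),(Taxon19,Taxon24)),Taxon41)).
From Taxon6 up to that node: 4 branches. From Taxon24 up to the same node: 4 branches. Total: 4 + 4 = 8.

8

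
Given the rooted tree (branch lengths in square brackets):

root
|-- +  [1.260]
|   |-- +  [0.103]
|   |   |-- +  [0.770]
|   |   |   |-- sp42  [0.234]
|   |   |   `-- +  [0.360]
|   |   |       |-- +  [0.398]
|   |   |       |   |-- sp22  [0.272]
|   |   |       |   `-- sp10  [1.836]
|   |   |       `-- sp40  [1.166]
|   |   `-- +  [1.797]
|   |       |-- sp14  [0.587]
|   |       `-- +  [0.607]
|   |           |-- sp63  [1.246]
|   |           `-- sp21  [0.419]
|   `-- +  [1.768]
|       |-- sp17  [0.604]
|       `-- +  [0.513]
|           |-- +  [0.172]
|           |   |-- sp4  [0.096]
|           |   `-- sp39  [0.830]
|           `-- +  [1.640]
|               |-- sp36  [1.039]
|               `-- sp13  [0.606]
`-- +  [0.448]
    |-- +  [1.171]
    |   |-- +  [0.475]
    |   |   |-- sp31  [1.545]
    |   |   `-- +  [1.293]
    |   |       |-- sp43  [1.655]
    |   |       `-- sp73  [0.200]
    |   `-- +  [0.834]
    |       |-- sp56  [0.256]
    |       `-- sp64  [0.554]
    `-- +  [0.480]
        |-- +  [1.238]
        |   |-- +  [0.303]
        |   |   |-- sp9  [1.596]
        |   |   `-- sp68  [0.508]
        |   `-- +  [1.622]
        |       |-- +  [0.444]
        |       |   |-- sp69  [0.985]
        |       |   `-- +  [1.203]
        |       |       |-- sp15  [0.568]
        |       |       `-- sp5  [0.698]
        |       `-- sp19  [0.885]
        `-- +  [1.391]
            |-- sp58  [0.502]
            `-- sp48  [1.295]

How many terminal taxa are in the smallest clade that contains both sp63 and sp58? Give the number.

The MRCA of sp63 and sp58 is the root, so the clade is the entire tree.
That clade contains 25 terminal taxa: sp10, sp13, sp14, sp15, sp17, sp19, sp21, sp22, sp31, sp36, sp39, sp4, sp40, sp42, sp43, sp48, sp5, sp56, sp58, sp63, sp64, sp68, sp69, sp73, sp9.

25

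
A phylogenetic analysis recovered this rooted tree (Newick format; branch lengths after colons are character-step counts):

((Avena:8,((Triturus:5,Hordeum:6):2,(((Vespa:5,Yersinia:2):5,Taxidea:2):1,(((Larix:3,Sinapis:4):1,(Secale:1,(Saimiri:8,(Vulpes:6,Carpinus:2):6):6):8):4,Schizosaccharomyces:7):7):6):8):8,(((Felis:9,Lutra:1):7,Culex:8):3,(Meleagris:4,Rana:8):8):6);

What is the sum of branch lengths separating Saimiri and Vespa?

44

The path runs Saimiri → … → MRCA → … → Vespa; the MRCA is the node subtending (((Vespa,Yersinia),Taxidea),(((Larix,Sinapis),(Secale,(Saimiri,(Vulpes,Carpinus)))),Schizosaccharomyces)).
Branch lengths along that path: 8 + 6 + 8 + 4 + 7 + 1 + 5 + 5 = 44.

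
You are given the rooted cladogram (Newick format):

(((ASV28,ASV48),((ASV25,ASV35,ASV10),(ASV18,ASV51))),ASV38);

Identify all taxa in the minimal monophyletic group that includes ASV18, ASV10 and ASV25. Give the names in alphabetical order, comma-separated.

ASV10, ASV18, ASV25, ASV35, ASV51

Tracing ASV18: it sits inside (ASV18,ASV51).
Tracing ASV10: it sits inside (ASV25,ASV35,ASV10).
Tracing ASV25: it sits inside (ASV25,ASV35,ASV10).
The smallest clade enclosing all 3 is ((ASV25,ASV35,ASV10),(ASV18,ASV51)); the answer is its 5 terminal taxa in alphabetical order.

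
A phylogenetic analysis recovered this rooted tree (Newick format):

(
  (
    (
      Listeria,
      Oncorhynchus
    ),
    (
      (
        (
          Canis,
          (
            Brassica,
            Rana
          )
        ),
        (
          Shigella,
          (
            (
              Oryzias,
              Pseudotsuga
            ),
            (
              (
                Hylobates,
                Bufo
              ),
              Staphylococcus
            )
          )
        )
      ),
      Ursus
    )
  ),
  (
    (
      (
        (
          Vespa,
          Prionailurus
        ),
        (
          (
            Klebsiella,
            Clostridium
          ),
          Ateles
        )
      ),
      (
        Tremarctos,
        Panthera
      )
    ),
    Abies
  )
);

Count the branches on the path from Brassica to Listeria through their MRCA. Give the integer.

The MRCA of Brassica and Listeria is the node subtending ((Listeria,Oncorhynchus),(((Canis,(Brassica,Rana)),(Shigella,((Oryzias,Pseudotsuga),((Hylobates,Bufo),Staphylococcus)))),Ursus)).
From Brassica up to that node: 5 branches. From Listeria up to the same node: 2 branches. Total: 5 + 2 = 7.

7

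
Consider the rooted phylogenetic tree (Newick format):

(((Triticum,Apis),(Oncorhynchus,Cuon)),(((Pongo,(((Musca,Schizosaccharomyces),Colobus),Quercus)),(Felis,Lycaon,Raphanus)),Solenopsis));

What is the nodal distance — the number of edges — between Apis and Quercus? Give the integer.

The MRCA of Apis and Quercus is the root of the tree.
From Apis up to that node: 3 branches. From Quercus up to the same node: 5 branches. Total: 3 + 5 = 8.

8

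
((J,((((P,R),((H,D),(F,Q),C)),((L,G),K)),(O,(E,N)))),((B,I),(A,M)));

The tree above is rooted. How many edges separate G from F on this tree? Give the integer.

7

The MRCA of G and F is the node subtending (((P,R),((H,D),(F,Q),C)),((L,G),K)).
From G up to that node: 3 branches. From F up to the same node: 4 branches. Total: 3 + 4 = 7.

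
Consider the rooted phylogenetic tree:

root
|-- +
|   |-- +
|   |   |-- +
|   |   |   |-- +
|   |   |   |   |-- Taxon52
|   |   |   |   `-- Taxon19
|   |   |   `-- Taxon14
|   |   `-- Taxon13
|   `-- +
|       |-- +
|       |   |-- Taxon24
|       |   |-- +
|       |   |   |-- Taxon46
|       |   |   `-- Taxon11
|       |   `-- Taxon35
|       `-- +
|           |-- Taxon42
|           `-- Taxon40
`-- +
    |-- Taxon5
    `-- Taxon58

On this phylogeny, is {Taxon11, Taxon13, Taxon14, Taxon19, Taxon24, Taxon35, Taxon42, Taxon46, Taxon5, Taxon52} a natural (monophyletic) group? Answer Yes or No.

The MRCA of the listed taxa is the root, so the smallest clade containing them is the whole tree.
That clade also contains Taxon40, Taxon58, which are not in the proposed group, so the group is not monophyletic.

No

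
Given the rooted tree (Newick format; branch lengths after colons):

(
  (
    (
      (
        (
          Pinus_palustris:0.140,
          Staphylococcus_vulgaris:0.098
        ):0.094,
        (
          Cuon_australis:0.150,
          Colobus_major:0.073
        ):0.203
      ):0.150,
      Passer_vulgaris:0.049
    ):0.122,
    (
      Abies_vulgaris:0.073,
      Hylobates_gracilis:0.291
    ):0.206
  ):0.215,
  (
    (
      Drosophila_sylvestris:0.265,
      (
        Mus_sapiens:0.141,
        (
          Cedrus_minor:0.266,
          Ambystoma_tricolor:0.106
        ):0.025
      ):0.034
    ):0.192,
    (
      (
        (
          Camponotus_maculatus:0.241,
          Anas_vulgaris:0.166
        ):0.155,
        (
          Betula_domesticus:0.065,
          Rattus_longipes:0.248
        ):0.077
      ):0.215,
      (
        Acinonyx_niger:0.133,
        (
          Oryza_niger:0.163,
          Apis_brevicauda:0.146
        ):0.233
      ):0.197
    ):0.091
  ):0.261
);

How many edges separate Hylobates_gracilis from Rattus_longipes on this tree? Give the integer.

8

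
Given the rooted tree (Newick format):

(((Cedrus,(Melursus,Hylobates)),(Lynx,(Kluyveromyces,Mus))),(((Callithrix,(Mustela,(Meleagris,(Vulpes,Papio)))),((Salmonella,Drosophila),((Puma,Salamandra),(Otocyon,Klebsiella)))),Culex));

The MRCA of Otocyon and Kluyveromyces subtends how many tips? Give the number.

18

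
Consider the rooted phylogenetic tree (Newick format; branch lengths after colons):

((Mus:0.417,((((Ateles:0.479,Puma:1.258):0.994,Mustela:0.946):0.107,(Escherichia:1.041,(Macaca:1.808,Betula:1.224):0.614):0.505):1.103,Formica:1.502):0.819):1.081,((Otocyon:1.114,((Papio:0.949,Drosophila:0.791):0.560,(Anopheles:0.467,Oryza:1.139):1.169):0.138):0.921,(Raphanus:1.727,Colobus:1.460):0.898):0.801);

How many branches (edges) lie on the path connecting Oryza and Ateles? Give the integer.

The MRCA of Oryza and Ateles is the root of the tree.
From Oryza up to that node: 5 branches. From Ateles up to the same node: 6 branches. Total: 5 + 6 = 11.

11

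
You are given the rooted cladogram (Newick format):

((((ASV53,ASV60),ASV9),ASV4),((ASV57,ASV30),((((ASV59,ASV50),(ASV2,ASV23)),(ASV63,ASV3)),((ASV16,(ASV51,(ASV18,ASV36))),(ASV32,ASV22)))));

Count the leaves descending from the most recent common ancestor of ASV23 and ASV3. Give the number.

6

The MRCA of ASV23 and ASV3 is the node subtending (((ASV59,ASV50),(ASV2,ASV23)),(ASV63,ASV3)).
That clade contains 6 terminal taxa: ASV2, ASV23, ASV3, ASV50, ASV59, ASV63.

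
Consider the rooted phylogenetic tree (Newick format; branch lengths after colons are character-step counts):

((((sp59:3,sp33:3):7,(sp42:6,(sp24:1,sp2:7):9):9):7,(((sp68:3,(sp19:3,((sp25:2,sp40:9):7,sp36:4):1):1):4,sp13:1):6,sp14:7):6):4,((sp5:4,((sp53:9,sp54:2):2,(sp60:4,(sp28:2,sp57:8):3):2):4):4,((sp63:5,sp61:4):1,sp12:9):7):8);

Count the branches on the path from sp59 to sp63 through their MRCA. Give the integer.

8

The MRCA of sp59 and sp63 is the root of the tree.
From sp59 up to that node: 4 branches. From sp63 up to the same node: 4 branches. Total: 4 + 4 = 8.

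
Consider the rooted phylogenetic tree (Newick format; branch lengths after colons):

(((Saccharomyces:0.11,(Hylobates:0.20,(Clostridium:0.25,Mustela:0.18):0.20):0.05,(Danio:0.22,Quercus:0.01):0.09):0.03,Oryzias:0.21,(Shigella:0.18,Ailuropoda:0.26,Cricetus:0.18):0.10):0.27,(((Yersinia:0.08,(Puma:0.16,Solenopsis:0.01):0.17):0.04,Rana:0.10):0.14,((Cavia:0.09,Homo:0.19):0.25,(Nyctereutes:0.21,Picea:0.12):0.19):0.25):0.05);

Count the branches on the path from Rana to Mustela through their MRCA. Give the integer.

The MRCA of Rana and Mustela is the root of the tree.
From Rana up to that node: 3 branches. From Mustela up to the same node: 5 branches. Total: 3 + 5 = 8.

8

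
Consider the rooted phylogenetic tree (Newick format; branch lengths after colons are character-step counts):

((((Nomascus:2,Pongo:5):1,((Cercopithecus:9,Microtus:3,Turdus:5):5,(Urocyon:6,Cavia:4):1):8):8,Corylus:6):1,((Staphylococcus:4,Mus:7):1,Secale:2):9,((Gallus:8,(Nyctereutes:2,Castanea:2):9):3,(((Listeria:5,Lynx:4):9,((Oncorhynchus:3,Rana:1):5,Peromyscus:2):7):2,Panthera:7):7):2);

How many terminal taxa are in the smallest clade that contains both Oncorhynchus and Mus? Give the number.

20

The MRCA of Oncorhynchus and Mus is the root, so the clade is the entire tree.
That clade contains 20 terminal taxa: Castanea, Cavia, Cercopithecus, Corylus, Gallus, Listeria, Lynx, Microtus, Mus, Nomascus, Nyctereutes, Oncorhynchus, Panthera, Peromyscus, Pongo, Rana, Secale, Staphylococcus, Turdus, Urocyon.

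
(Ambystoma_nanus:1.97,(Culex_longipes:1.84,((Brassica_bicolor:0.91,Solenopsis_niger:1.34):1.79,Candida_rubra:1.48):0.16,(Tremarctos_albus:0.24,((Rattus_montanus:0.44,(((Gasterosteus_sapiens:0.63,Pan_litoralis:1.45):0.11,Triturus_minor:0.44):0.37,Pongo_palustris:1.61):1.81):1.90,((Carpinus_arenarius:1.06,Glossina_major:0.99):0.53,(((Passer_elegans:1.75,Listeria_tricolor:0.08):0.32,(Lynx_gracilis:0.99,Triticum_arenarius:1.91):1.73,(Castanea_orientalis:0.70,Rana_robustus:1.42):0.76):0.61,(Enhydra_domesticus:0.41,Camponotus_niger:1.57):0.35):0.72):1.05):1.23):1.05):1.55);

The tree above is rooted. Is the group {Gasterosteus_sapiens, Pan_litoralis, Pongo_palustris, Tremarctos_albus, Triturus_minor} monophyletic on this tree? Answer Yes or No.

The MRCA of the listed taxa subtends (Tremarctos_albus,((Rattus_montanus,(((Gasterosteus_sapiens,Pan_litoralis),Triturus_minor),Pongo_palustris)),((Carpinus_arenarius,Glossina_major),(((Passer_elegans,Listeria_tricolor),(Lynx_gracilis,Triticum_arenarius),(Castanea_orientalis,Rana_robustus)),(Enhydra_domesticus,Camponotus_niger))))).
That clade also contains Camponotus_niger, Carpinus_arenarius, Castanea_orientalis, Enhydra_domesticus, Glossina_major, Listeria_tricolor, Lynx_gracilis, Passer_elegans, Rana_robustus, Rattus_montanus, Triticum_arenarius, which are not in the proposed group, so the group is not monophyletic.

No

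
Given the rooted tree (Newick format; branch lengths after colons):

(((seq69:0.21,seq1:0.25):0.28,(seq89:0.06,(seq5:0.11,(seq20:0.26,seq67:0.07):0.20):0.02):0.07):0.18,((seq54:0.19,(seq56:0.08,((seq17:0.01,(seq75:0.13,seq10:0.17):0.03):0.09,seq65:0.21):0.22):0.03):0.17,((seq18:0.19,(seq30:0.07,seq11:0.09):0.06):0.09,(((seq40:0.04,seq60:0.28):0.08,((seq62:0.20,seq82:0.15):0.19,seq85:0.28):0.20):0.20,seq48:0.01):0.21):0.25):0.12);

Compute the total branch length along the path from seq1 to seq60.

The path runs seq1 → … → MRCA → … → seq60; the MRCA is the root of the tree.
Branch lengths along that path: 0.25 + 0.28 + 0.18 + 0.12 + 0.25 + 0.21 + 0.20 + 0.08 + 0.28 = 1.85.

1.85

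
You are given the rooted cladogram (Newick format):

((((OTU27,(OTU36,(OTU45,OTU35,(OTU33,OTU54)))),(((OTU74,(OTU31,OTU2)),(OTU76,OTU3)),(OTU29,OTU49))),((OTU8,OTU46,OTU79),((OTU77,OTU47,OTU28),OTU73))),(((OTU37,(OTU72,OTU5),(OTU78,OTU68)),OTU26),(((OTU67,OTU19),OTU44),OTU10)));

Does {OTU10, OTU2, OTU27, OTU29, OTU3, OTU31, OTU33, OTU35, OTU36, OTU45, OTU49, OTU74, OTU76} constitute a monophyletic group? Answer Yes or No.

No

The MRCA of the listed taxa is the root, so the smallest clade containing them is the whole tree.
That clade also contains OTU19, OTU26, OTU28, OTU37, OTU44, OTU46, OTU47, OTU5, OTU54, OTU67, OTU68, OTU72, OTU73, OTU77, OTU78, OTU79, OTU8, which are not in the proposed group, so the group is not monophyletic.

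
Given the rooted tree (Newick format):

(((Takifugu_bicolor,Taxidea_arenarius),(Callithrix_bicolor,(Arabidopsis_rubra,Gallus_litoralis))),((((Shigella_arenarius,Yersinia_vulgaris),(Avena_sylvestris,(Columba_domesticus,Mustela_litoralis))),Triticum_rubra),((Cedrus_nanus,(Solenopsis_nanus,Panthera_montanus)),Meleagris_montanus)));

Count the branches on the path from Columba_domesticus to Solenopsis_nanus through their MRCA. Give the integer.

9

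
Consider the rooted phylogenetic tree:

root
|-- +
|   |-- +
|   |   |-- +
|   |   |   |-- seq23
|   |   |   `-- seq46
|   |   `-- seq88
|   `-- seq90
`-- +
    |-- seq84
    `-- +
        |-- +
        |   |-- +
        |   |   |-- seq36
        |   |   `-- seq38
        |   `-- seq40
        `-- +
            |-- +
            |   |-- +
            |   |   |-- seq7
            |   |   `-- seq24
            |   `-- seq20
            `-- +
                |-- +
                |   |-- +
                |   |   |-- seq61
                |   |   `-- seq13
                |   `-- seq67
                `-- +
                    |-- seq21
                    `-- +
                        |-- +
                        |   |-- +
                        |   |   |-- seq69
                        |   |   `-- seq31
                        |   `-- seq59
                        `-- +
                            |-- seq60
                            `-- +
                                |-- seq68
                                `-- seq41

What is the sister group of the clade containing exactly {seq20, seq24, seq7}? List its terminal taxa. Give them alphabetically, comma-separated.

The clade containing exactly {seq20, seq24, seq7} attaches to the tree at the node subtending (((seq7,seq24),seq20),(((seq61,seq13),seq67),(seq21,(((seq69,seq31),seq59),(seq60,(seq68,seq41)))))).
The other lineage descending from that same node — the sister group — is (((seq61,seq13),seq67),(seq21,(((seq69,seq31),seq59),(seq60,(seq68,seq41))))); its 10 tips in alphabetical order are the answer.

seq13, seq21, seq31, seq41, seq59, seq60, seq61, seq67, seq68, seq69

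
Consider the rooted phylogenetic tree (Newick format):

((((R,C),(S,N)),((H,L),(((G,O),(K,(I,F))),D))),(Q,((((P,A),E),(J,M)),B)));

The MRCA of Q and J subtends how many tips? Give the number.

The MRCA of Q and J is the node subtending (Q,((((P,A),E),(J,M)),B)).
That clade contains 7 terminal taxa: A, B, E, J, M, P, Q.

7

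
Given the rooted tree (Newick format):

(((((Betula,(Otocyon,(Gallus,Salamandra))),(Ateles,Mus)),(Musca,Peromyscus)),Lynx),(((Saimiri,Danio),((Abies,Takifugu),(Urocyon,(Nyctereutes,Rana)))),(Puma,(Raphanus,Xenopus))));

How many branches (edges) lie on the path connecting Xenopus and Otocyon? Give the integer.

10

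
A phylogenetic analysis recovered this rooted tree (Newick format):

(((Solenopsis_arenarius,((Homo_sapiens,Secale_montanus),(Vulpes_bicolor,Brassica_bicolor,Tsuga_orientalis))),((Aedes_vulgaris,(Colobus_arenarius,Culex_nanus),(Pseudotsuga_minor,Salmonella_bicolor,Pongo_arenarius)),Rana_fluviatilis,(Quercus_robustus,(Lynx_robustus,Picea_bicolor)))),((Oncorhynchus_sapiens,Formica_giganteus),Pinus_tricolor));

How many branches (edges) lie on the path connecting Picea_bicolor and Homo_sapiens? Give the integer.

8

The MRCA of Picea_bicolor and Homo_sapiens is the node subtending ((Solenopsis_arenarius,((Homo_sapiens,Secale_montanus),(Vulpes_bicolor,Brassica_bicolor,Tsuga_orientalis))),((Aedes_vulgaris,(Colobus_arenarius,Culex_nanus),(Pseudotsuga_minor,Salmonella_bicolor,Pongo_arenarius)),Rana_fluviatilis,(Quercus_robustus,(Lynx_robustus,Picea_bicolor)))).
From Picea_bicolor up to that node: 4 branches. From Homo_sapiens up to the same node: 4 branches. Total: 4 + 4 = 8.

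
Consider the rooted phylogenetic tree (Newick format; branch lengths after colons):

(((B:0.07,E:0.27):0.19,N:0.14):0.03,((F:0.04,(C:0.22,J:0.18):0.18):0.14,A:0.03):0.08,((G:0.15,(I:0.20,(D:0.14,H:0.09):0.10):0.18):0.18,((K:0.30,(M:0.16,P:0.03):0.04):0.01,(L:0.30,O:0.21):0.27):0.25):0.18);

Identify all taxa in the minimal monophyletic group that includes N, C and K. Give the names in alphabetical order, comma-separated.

A, B, C, D, E, F, G, H, I, J, K, L, M, N, O, P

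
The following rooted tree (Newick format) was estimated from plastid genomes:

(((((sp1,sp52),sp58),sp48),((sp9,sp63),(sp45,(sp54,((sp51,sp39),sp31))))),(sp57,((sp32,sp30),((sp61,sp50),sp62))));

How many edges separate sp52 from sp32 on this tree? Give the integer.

9

The MRCA of sp52 and sp32 is the root of the tree.
From sp52 up to that node: 5 branches. From sp32 up to the same node: 4 branches. Total: 5 + 4 = 9.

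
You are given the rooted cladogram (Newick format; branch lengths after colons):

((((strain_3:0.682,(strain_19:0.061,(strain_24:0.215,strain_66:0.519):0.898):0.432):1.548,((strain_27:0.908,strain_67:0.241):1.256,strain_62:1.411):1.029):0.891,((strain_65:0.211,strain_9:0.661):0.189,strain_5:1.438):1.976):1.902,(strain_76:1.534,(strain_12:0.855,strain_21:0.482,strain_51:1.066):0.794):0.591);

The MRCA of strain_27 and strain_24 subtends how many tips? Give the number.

7

The MRCA of strain_27 and strain_24 is the node subtending ((strain_3,(strain_19,(strain_24,strain_66))),((strain_27,strain_67),strain_62)).
That clade contains 7 terminal taxa: strain_19, strain_24, strain_27, strain_3, strain_62, strain_66, strain_67.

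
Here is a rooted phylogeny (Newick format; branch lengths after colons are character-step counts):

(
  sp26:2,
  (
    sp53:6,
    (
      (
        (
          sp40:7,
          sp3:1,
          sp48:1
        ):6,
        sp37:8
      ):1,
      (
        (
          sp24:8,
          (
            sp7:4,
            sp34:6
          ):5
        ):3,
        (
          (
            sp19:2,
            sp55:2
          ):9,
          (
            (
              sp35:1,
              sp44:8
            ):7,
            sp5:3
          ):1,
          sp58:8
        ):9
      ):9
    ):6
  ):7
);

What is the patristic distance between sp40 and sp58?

40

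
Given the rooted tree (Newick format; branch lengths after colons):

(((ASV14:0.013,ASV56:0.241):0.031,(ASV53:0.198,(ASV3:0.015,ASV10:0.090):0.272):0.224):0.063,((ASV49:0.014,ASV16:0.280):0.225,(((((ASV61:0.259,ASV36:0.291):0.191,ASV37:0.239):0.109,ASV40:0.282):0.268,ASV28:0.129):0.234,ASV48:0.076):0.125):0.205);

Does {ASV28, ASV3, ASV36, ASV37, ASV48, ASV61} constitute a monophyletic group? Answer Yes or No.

No

The MRCA of the listed taxa is the root, so the smallest clade containing them is the whole tree.
That clade also contains ASV10, ASV14, ASV16, ASV40, ASV49, ASV53, ASV56, which are not in the proposed group, so the group is not monophyletic.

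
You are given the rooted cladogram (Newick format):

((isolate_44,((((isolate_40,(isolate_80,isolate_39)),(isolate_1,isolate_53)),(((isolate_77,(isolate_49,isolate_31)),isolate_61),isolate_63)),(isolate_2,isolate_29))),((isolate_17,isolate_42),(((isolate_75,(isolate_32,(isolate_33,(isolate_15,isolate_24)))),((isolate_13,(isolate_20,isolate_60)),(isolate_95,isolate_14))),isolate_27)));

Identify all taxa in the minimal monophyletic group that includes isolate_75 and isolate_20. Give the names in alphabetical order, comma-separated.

Tracing isolate_75: it sits inside (isolate_75,(isolate_32,(isolate_33,(isolate_15,isolate_24)))).
Tracing isolate_20: it sits inside (isolate_20,isolate_60).
The smallest clade enclosing both is ((isolate_75,(isolate_32,(isolate_33,(isolate_15,isolate_24)))),((isolate_13,(isolate_20,isolate_60)),(isolate_95,isolate_14))); the answer is its 10 terminal taxa in alphabetical order.

isolate_13, isolate_14, isolate_15, isolate_20, isolate_24, isolate_32, isolate_33, isolate_60, isolate_75, isolate_95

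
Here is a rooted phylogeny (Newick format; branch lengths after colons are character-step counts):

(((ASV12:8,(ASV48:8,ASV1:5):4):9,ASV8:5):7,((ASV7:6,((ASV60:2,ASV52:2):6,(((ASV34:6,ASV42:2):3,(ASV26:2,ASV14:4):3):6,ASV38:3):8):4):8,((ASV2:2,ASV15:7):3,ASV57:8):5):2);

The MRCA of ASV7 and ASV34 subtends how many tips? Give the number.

8

The MRCA of ASV7 and ASV34 is the node subtending (ASV7,((ASV60,ASV52),(((ASV34,ASV42),(ASV26,ASV14)),ASV38))).
That clade contains 8 terminal taxa: ASV14, ASV26, ASV34, ASV38, ASV42, ASV52, ASV60, ASV7.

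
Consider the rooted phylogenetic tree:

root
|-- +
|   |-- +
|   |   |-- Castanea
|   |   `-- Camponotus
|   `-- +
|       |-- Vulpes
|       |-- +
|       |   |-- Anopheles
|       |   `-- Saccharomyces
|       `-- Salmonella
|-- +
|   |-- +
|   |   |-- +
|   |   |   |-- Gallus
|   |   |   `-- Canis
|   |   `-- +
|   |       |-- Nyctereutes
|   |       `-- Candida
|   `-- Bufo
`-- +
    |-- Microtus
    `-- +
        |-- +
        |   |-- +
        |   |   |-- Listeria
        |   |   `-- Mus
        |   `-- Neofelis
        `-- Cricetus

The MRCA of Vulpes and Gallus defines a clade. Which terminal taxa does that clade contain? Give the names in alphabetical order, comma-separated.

Tracing Vulpes: it sits inside (Vulpes,(Anopheles,Saccharomyces),Salmonella).
Tracing Gallus: it sits inside (Gallus,Canis).
The smallest clade enclosing both is the whole tree (their MRCA is the root), so the answer is all 16 tips in alphabetical order.

Anopheles, Bufo, Camponotus, Candida, Canis, Castanea, Cricetus, Gallus, Listeria, Microtus, Mus, Neofelis, Nyctereutes, Saccharomyces, Salmonella, Vulpes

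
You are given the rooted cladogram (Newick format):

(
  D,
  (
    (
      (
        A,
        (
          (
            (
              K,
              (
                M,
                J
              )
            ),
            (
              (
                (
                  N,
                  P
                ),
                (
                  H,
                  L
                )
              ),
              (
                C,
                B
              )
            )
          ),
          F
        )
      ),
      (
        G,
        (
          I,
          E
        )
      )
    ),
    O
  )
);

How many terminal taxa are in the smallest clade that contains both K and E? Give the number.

14

The MRCA of K and E is the node subtending ((A,(((K,(M,J)),(((N,P),(H,L)),(C,B))),F)),(G,(I,E))).
That clade contains 14 terminal taxa: A, B, C, E, F, G, H, I, J, K, L, M, N, P.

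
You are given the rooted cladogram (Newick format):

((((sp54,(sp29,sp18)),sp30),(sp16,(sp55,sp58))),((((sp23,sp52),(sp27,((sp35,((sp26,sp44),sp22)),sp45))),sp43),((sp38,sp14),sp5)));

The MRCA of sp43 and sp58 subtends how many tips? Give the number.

The MRCA of sp43 and sp58 is the root, so the clade is the entire tree.
That clade contains 19 terminal taxa: sp14, sp16, sp18, sp22, sp23, sp26, sp27, sp29, sp30, sp35, sp38, sp43, sp44, sp45, sp5, sp52, sp54, sp55, sp58.

19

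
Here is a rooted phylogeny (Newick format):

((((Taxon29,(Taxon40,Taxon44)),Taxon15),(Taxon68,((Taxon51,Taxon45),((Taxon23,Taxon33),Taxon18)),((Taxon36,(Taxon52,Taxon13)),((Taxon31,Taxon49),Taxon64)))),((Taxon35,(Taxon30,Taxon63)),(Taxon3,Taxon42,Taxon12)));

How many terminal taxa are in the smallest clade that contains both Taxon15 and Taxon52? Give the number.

16

The MRCA of Taxon15 and Taxon52 is the node subtending (((Taxon29,(Taxon40,Taxon44)),Taxon15),(Taxon68,((Taxon51,Taxon45),((Taxon23,Taxon33),Taxon18)),((Taxon36,(Taxon52,Taxon13)),((Taxon31,Taxon49),Taxon64)))).
That clade contains 16 terminal taxa: Taxon13, Taxon15, Taxon18, Taxon23, Taxon29, Taxon31, Taxon33, Taxon36, Taxon40, Taxon44, Taxon45, Taxon49, Taxon51, Taxon52, Taxon64, Taxon68.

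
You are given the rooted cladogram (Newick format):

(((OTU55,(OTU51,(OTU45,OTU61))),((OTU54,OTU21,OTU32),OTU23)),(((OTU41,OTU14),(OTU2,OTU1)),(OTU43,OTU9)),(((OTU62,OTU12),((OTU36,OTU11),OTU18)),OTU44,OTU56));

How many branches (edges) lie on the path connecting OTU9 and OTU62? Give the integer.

7

The MRCA of OTU9 and OTU62 is the root of the tree.
From OTU9 up to that node: 3 branches. From OTU62 up to the same node: 4 branches. Total: 3 + 4 = 7.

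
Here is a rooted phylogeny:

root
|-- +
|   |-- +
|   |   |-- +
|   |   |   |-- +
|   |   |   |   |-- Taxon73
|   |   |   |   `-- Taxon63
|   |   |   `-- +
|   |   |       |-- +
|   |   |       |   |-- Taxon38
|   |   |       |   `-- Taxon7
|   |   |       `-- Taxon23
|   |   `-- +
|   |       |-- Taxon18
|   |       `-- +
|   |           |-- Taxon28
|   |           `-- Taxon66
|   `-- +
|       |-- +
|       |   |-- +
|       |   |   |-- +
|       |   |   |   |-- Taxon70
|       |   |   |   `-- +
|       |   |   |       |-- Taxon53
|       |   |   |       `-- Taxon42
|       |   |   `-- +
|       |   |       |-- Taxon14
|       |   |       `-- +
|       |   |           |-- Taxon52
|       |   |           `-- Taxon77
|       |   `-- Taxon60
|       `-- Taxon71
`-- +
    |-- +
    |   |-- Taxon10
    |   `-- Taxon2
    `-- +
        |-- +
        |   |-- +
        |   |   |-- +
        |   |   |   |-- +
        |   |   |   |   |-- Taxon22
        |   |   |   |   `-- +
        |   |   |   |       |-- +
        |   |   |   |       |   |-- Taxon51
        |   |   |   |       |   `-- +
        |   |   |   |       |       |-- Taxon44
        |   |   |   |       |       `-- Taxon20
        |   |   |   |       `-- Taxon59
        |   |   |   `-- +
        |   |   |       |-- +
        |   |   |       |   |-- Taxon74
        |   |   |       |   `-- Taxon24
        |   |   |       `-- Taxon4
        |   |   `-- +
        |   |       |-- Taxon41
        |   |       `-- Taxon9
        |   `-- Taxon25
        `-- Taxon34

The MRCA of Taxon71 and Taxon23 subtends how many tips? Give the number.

The MRCA of Taxon71 and Taxon23 is the node subtending ((((Taxon73,Taxon63),((Taxon38,Taxon7),Taxon23)),(Taxon18,(Taxon28,Taxon66))),((((Taxon70,(Taxon53,Taxon42)),(Taxon14,(Taxon52,Taxon77))),Taxon60),Taxon71)).
That clade contains 16 terminal taxa: Taxon14, Taxon18, Taxon23, Taxon28, Taxon38, Taxon42, Taxon52, Taxon53, Taxon60, Taxon63, Taxon66, Taxon7, Taxon70, Taxon71, Taxon73, Taxon77.

16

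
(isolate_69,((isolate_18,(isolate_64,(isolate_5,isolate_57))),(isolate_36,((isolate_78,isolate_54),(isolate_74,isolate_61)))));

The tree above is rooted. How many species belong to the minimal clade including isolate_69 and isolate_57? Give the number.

10

The MRCA of isolate_69 and isolate_57 is the root, so the clade is the entire tree.
That clade contains 10 terminal taxa: isolate_18, isolate_36, isolate_5, isolate_54, isolate_57, isolate_61, isolate_64, isolate_69, isolate_74, isolate_78.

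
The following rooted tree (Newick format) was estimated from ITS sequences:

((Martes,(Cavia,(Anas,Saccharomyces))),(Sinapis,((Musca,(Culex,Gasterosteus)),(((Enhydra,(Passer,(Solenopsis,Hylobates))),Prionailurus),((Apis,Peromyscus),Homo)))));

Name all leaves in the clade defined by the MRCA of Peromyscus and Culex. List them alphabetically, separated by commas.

Apis, Culex, Enhydra, Gasterosteus, Homo, Hylobates, Musca, Passer, Peromyscus, Prionailurus, Solenopsis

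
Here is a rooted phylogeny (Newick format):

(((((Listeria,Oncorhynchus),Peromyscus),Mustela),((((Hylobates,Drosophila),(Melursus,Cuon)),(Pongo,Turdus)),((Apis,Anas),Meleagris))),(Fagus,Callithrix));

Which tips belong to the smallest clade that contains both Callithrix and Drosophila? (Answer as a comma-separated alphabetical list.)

Tracing Callithrix: it sits inside (Fagus,Callithrix).
Tracing Drosophila: it sits inside (Hylobates,Drosophila).
The smallest clade enclosing both is the whole tree (their MRCA is the root), so the answer is all 15 tips in alphabetical order.

Anas, Apis, Callithrix, Cuon, Drosophila, Fagus, Hylobates, Listeria, Meleagris, Melursus, Mustela, Oncorhynchus, Peromyscus, Pongo, Turdus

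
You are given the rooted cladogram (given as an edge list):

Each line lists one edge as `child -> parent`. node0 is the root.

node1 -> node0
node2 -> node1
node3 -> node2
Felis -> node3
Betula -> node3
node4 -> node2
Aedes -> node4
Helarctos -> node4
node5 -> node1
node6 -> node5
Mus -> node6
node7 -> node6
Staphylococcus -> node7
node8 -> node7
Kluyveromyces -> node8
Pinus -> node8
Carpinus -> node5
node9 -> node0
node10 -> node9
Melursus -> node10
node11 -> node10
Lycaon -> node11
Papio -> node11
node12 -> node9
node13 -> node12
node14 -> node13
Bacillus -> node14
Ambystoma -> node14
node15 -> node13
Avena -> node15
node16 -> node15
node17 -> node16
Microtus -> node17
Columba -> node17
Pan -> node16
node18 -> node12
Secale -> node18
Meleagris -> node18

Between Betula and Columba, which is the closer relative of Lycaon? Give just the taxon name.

Columba

The MRCA of Lycaon and Columba subtends ((Melursus,(Lycaon,Papio)),(((Bacillus,Ambystoma),(Avena,((Microtus,Columba),Pan))),(Secale,Meleagris))) (11 taxa).
The MRCA of Lycaon and Betula is the root, subtending the entire tree (20 taxa).
The first is nested inside the second, so Lycaon shares a more recent common ancestor with Columba.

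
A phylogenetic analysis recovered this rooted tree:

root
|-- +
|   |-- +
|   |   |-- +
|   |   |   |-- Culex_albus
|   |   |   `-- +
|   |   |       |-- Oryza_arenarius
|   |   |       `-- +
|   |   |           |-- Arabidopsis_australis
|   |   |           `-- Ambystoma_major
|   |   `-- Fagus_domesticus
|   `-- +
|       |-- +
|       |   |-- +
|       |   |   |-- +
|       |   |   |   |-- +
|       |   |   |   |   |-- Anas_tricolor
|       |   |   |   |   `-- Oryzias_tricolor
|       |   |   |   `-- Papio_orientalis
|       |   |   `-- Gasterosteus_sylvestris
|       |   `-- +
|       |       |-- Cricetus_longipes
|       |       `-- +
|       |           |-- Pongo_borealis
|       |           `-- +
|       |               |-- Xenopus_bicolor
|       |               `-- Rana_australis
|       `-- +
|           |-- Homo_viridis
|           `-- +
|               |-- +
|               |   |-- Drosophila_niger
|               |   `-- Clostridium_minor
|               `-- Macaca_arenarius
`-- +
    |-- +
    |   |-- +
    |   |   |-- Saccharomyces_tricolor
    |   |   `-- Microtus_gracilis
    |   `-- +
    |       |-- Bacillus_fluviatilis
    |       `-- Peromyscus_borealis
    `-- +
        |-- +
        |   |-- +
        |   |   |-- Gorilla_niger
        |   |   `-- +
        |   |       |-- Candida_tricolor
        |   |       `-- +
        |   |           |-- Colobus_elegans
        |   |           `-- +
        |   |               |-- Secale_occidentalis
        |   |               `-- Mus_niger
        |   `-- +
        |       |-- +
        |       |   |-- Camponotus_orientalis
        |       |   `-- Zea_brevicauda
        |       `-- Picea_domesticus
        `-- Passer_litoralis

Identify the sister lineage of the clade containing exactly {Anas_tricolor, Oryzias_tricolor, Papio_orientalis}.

The clade containing exactly {Anas_tricolor, Oryzias_tricolor, Papio_orientalis} attaches to the tree at the node subtending (((Anas_tricolor,Oryzias_tricolor),Papio_orientalis),Gasterosteus_sylvestris).
The other lineage descending from that same node — the sister group — is the single tip Gasterosteus_sylvestris.

Gasterosteus_sylvestris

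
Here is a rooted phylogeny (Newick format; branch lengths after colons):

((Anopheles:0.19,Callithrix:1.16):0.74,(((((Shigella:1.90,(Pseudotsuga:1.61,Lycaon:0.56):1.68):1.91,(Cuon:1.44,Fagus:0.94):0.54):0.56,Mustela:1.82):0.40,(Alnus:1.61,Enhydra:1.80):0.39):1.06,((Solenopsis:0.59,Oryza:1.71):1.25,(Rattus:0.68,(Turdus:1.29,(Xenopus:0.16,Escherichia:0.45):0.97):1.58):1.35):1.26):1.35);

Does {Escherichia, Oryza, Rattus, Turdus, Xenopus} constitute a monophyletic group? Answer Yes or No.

No

The MRCA of the listed taxa subtends ((Solenopsis,Oryza),(Rattus,(Turdus,(Xenopus,Escherichia)))).
That clade also contains Solenopsis, which is not in the proposed group, so the group is not monophyletic.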